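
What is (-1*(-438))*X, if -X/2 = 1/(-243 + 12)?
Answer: 292/77 ≈ 3.7922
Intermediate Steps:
X = 2/231 (X = -2/(-243 + 12) = -2/(-231) = -2*(-1/231) = 2/231 ≈ 0.0086580)
(-1*(-438))*X = -1*(-438)*(2/231) = 438*(2/231) = 292/77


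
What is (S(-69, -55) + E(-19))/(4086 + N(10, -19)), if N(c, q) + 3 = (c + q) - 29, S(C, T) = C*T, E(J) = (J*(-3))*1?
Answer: 3852/4045 ≈ 0.95229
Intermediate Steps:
E(J) = -3*J (E(J) = -3*J*1 = -3*J)
N(c, q) = -32 + c + q (N(c, q) = -3 + ((c + q) - 29) = -3 + (-29 + c + q) = -32 + c + q)
(S(-69, -55) + E(-19))/(4086 + N(10, -19)) = (-69*(-55) - 3*(-19))/(4086 + (-32 + 10 - 19)) = (3795 + 57)/(4086 - 41) = 3852/4045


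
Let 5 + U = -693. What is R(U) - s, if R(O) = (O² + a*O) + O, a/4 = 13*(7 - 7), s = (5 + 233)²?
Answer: 429862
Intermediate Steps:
U = -698 (U = -5 - 693 = -698)
s = 56644 (s = 238² = 56644)
a = 0 (a = 4*(13*(7 - 7)) = 4*(13*0) = 4*0 = 0)
R(O) = O + O² (R(O) = (O² + 0*O) + O = (O² + 0) + O = O² + O = O + O²)
R(U) - s = -698*(1 - 698) - 1*56644 = -698*(-697) - 56644 = 486506 - 56644 = 429862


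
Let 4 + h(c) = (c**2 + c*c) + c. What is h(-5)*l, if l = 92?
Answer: 3772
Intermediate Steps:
h(c) = -4 + c + 2*c**2 (h(c) = -4 + ((c**2 + c*c) + c) = -4 + ((c**2 + c**2) + c) = -4 + (2*c**2 + c) = -4 + (c + 2*c**2) = -4 + c + 2*c**2)
h(-5)*l = (-4 - 5 + 2*(-5)**2)*92 = (-4 - 5 + 2*25)*92 = (-4 - 5 + 50)*92 = 41*92 = 3772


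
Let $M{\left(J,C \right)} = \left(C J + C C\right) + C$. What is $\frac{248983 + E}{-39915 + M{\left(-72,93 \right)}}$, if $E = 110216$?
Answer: $- \frac{119733}{12623} \approx -9.4853$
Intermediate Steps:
$M{\left(J,C \right)} = C + C^{2} + C J$ ($M{\left(J,C \right)} = \left(C J + C^{2}\right) + C = \left(C^{2} + C J\right) + C = C + C^{2} + C J$)
$\frac{248983 + E}{-39915 + M{\left(-72,93 \right)}} = \frac{248983 + 110216}{-39915 + 93 \left(1 + 93 - 72\right)} = \frac{359199}{-39915 + 93 \cdot 22} = \frac{359199}{-39915 + 2046} = \frac{359199}{-37869} = 359199 \left(- \frac{1}{37869}\right) = - \frac{119733}{12623}$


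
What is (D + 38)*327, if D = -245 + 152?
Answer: -17985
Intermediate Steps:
D = -93
(D + 38)*327 = (-93 + 38)*327 = -55*327 = -17985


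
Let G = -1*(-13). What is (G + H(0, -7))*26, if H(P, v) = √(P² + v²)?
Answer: 520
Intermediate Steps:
G = 13
(G + H(0, -7))*26 = (13 + √(0² + (-7)²))*26 = (13 + √(0 + 49))*26 = (13 + √49)*26 = (13 + 7)*26 = 20*26 = 520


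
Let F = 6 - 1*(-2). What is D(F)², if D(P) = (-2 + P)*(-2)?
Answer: 144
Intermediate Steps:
F = 8 (F = 6 + 2 = 8)
D(P) = 4 - 2*P
D(F)² = (4 - 2*8)² = (4 - 16)² = (-12)² = 144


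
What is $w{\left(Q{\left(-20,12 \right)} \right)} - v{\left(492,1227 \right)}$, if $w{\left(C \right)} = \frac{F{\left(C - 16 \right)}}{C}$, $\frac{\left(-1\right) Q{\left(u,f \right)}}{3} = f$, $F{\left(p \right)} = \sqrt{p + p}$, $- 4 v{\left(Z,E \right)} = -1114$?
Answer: $- \frac{557}{2} - \frac{i \sqrt{26}}{18} \approx -278.5 - 0.28328 i$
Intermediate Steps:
$v{\left(Z,E \right)} = \frac{557}{2}$ ($v{\left(Z,E \right)} = \left(- \frac{1}{4}\right) \left(-1114\right) = \frac{557}{2}$)
$F{\left(p \right)} = \sqrt{2} \sqrt{p}$ ($F{\left(p \right)} = \sqrt{2 p} = \sqrt{2} \sqrt{p}$)
$Q{\left(u,f \right)} = - 3 f$
$w{\left(C \right)} = \frac{\sqrt{2} \sqrt{-16 + C}}{C}$ ($w{\left(C \right)} = \frac{\sqrt{2} \sqrt{C - 16}}{C} = \frac{\sqrt{2} \sqrt{-16 + C}}{C}$)
$w{\left(Q{\left(-20,12 \right)} \right)} - v{\left(492,1227 \right)} = \frac{\sqrt{-32 + 2 \left(\left(-3\right) 12\right)}}{\left(-3\right) 12} - \frac{557}{2} = \frac{\sqrt{-32 + 2 \left(-36\right)}}{-36} - \frac{557}{2} = - \frac{\sqrt{-32 - 72}}{36} - \frac{557}{2} = - \frac{\sqrt{-104}}{36} - \frac{557}{2} = - \frac{2 i \sqrt{26}}{36} - \frac{557}{2} = - \frac{i \sqrt{26}}{18} - \frac{557}{2} = - \frac{557}{2} - \frac{i \sqrt{26}}{18}$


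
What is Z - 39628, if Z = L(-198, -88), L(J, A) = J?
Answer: -39826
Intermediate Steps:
Z = -198
Z - 39628 = -198 - 39628 = -39826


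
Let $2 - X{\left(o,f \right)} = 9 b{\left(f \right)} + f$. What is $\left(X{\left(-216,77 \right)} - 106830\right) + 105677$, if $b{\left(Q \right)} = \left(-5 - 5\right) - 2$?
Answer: $-1120$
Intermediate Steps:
$b{\left(Q \right)} = -12$ ($b{\left(Q \right)} = -10 - 2 = -12$)
$X{\left(o,f \right)} = 110 - f$ ($X{\left(o,f \right)} = 2 - \left(9 \left(-12\right) + f\right) = 2 - \left(-108 + f\right) = 110 - f$)
$\left(X{\left(-216,77 \right)} - 106830\right) + 105677 = \left(\left(110 - 77\right) - 106830\right) + 105677 = \left(33 - 106830\right) + 105677 = -106797 + 105677 = -1120$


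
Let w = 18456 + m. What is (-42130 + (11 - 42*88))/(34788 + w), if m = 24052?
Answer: -45815/77296 ≈ -0.59272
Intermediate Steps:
w = 42508 (w = 18456 + 24052 = 42508)
(-42130 + (11 - 42*88))/(34788 + w) = (-42130 + (11 - 42*88))/(34788 + 42508) = (-42130 + (11 - 3696))/77296 = (-42130 - 3685)*(1/77296) = -45815*1/77296 = -45815/77296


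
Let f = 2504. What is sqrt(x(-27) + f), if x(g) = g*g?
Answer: sqrt(3233) ≈ 56.859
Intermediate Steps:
x(g) = g**2
sqrt(x(-27) + f) = sqrt((-27)**2 + 2504) = sqrt(729 + 2504) = sqrt(3233)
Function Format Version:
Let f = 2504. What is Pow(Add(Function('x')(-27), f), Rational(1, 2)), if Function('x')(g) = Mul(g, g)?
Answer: Pow(3233, Rational(1, 2)) ≈ 56.859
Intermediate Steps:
Function('x')(g) = Pow(g, 2)
Pow(Add(Function('x')(-27), f), Rational(1, 2)) = Pow(Add(Pow(-27, 2), 2504), Rational(1, 2)) = Pow(Add(729, 2504), Rational(1, 2)) = Pow(3233, Rational(1, 2))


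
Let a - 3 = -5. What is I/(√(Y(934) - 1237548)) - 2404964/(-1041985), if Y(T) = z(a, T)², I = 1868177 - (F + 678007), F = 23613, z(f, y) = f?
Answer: 2404964/1041985 - 166651*I*√6314/12628 ≈ 2.3081 - 1048.6*I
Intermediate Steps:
a = -2 (a = 3 - 5 = -2)
I = 1166557 (I = 1868177 - (23613 + 678007) = 1868177 - 1*701620 = 1868177 - 701620 = 1166557)
Y(T) = 4 (Y(T) = (-2)² = 4)
I/(√(Y(934) - 1237548)) - 2404964/(-1041985) = 1166557/(√(4 - 1237548)) - 2404964/(-1041985) = 1166557/(√(-1237544)) - 2404964*(-1/1041985) = 1166557/((14*I*√6314)) + 2404964/1041985 = 1166557*(-I*√6314/88396) + 2404964/1041985 = -166651*I*√6314/12628 + 2404964/1041985 = 2404964/1041985 - 166651*I*√6314/12628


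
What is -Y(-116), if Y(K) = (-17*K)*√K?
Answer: -3944*I*√29 ≈ -21239.0*I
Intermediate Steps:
Y(K) = -17*K^(3/2)
-Y(-116) = -(-17)*(-116)^(3/2) = -(-17)*(-232*I*√29) = -3944*I*√29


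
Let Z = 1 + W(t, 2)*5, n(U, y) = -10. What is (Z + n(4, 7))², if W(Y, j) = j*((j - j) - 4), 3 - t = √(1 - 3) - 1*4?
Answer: 2401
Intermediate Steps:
t = 7 - I*√2 (t = 3 - (√(1 - 3) - 1*4) = 3 - (√(-2) - 4) = 3 - (I*√2 - 4) = 3 - (-4 + I*√2) = 3 + (4 - I*√2) = 7 - I*√2 ≈ 7.0 - 1.4142*I)
W(Y, j) = -4*j (W(Y, j) = j*(0 - 4) = j*(-4) = -4*j)
Z = -39 (Z = 1 - 4*2*5 = 1 - 8*5 = 1 - 40 = -39)
(Z + n(4, 7))² = (-39 - 10)² = (-49)² = 2401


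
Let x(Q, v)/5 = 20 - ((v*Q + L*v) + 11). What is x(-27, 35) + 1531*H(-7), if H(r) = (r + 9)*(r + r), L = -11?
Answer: -36173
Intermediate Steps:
H(r) = 2*r*(9 + r) (H(r) = (9 + r)*(2*r) = 2*r*(9 + r))
x(Q, v) = 45 + 55*v - 5*Q*v (x(Q, v) = 5*(20 - ((v*Q - 11*v) + 11)) = 5*(20 - ((Q*v - 11*v) + 11)) = 5*(20 - ((-11*v + Q*v) + 11)) = 5*(20 - (11 - 11*v + Q*v)) = 5*(20 + (-11 + 11*v - Q*v)) = 5*(9 + 11*v - Q*v) = 45 + 55*v - 5*Q*v)
x(-27, 35) + 1531*H(-7) = (45 + 55*35 - 5*(-27)*35) + 1531*(2*(-7)*(9 - 7)) = (45 + 1925 + 4725) + 1531*(2*(-7)*2) = 6695 + 1531*(-28) = 6695 - 42868 = -36173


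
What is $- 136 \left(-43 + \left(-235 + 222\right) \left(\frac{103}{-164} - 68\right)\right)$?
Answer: $- \frac{4734942}{41} \approx -1.1549 \cdot 10^{5}$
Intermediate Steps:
$- 136 \left(-43 + \left(-235 + 222\right) \left(\frac{103}{-164} - 68\right)\right) = - 136 \left(-43 - 13 \left(103 \left(- \frac{1}{164}\right) - 68\right)\right) = - 136 \left(-43 - 13 \left(- \frac{103}{164} - 68\right)\right) = - 136 \left(-43 - - \frac{146315}{164}\right) = - 136 \left(-43 + \frac{146315}{164}\right) = \left(-136\right) \frac{139263}{164} = - \frac{4734942}{41}$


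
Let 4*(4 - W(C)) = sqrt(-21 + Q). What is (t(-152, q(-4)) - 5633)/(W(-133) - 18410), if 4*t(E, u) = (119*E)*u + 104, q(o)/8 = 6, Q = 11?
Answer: 4683811632/387178099 - 63618*I*sqrt(10)/387178099 ≈ 12.097 - 0.0005196*I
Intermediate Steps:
q(o) = 48 (q(o) = 8*6 = 48)
t(E, u) = 26 + 119*E*u/4 (t(E, u) = ((119*E)*u + 104)/4 = (119*E*u + 104)/4 = (104 + 119*E*u)/4 = 26 + 119*E*u/4)
W(C) = 4 - I*sqrt(10)/4 (W(C) = 4 - sqrt(-21 + 11)/4 = 4 - I*sqrt(10)/4)
(t(-152, q(-4)) - 5633)/(W(-133) - 18410) = ((26 + (119/4)*(-152)*48) - 5633)/((4 - I*sqrt(10)/4) - 18410) = ((26 - 217056) - 5633)/(-18406 - I*sqrt(10)/4) = (-217030 - 5633)/(-18406 - I*sqrt(10)/4) = -222663/(-18406 - I*sqrt(10)/4)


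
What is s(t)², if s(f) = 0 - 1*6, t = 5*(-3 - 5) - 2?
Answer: 36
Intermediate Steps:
t = -42 (t = 5*(-8) - 2 = -40 - 2 = -42)
s(f) = -6 (s(f) = 0 - 6 = -6)
s(t)² = (-6)² = 36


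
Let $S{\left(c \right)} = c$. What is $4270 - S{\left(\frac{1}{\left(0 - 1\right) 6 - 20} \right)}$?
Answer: $\frac{111021}{26} \approx 4270.0$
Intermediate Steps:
$4270 - S{\left(\frac{1}{\left(0 - 1\right) 6 - 20} \right)} = 4270 - \frac{1}{\left(0 - 1\right) 6 - 20} = 4270 - \frac{1}{\left(-1\right) 6 - 20} = 4270 - \frac{1}{-6 - 20} = 4270 - \frac{1}{-26} = 4270 - - \frac{1}{26} = 4270 + \frac{1}{26} = \frac{111021}{26}$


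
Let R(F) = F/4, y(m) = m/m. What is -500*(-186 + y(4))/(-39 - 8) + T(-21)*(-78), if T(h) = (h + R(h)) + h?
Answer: 161437/94 ≈ 1717.4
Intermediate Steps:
y(m) = 1
R(F) = F/4 (R(F) = F*(1/4) = F/4)
T(h) = 9*h/4 (T(h) = (h + h/4) + h = 5*h/4 + h = 9*h/4)
-500*(-186 + y(4))/(-39 - 8) + T(-21)*(-78) = -500*(-186 + 1)/(-39 - 8) + ((9/4)*(-21))*(-78) = -500/((-47/(-185))) - 189/4*(-78) = -500/((-47*(-1/185))) + 7371/2 = -500/47/185 + 7371/2 = -500*185/47 + 7371/2 = -92500/47 + 7371/2 = 161437/94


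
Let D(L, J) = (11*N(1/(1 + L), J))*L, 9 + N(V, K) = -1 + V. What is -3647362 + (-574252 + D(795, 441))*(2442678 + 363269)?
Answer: -1477912155761661/796 ≈ -1.8567e+12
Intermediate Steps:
N(V, K) = -10 + V (N(V, K) = -9 + (-1 + V) = -10 + V)
D(L, J) = L*(-110 + 11/(1 + L)) (D(L, J) = (11*(-10 + 1/(1 + L)))*L = (-110 + 11/(1 + L))*L = L*(-110 + 11/(1 + L)))
-3647362 + (-574252 + D(795, 441))*(2442678 + 363269) = -3647362 + (-574252 - 11*795*(9 + 10*795)/(1 + 795))*(2442678 + 363269) = -3647362 + (-574252 - 11*795*(9 + 7950)/796)*2805947 = -3647362 + (-574252 - 11*795*1/796*7959)*2805947 = -3647362 + (-574252 - 69601455/796)*2805947 = -3647362 - 526706047/796*2805947 = -3647362 - 1477909252461509/796 = -1477912155761661/796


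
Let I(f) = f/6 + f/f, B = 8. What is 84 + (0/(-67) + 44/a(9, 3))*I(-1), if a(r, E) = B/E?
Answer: 391/4 ≈ 97.750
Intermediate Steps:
a(r, E) = 8/E
I(f) = 1 + f/6 (I(f) = f*(⅙) + 1 = f/6 + 1 = 1 + f/6)
84 + (0/(-67) + 44/a(9, 3))*I(-1) = 84 + (0/(-67) + 44/((8/3)))*(1 + (⅙)*(-1)) = 84 + (0*(-1/67) + 44/((8*(⅓))))*(1 - ⅙) = 84 + (0 + 44/(8/3))*(⅚) = 84 + (0 + 44*(3/8))*(⅚) = 84 + (0 + 33/2)*(⅚) = 84 + (33/2)*(⅚) = 84 + 55/4 = 391/4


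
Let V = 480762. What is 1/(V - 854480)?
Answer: -1/373718 ≈ -2.6758e-6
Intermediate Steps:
1/(V - 854480) = 1/(480762 - 854480) = 1/(-373718) = -1/373718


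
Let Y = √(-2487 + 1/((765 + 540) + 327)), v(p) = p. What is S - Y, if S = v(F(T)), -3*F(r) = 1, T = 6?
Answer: -⅓ - I*√413995866/408 ≈ -0.33333 - 49.87*I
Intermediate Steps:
F(r) = -⅓ (F(r) = -⅓*1 = -⅓)
S = -⅓ ≈ -0.33333
Y = I*√413995866/408 (Y = √(-2487 + 1/(1305 + 327)) = √(-2487 + 1/1632) = √(-4058783/1632) = I*√413995866/408 ≈ 49.87*I)
S - Y = -⅓ - I*√413995866/408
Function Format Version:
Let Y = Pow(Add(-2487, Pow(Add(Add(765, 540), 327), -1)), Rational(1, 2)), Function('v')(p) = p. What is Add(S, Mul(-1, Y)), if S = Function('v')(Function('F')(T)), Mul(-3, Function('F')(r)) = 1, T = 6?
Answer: Add(Rational(-1, 3), Mul(Rational(-1, 408), I, Pow(413995866, Rational(1, 2)))) ≈ Add(-0.33333, Mul(-49.870, I))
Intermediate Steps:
Function('F')(r) = Rational(-1, 3) (Function('F')(r) = Mul(Rational(-1, 3), 1) = Rational(-1, 3))
S = Rational(-1, 3) ≈ -0.33333
Y = Mul(Rational(1, 408), I, Pow(413995866, Rational(1, 2))) (Y = Pow(Add(-2487, Pow(Add(1305, 327), -1)), Rational(1, 2)) = Pow(Add(-2487, Pow(1632, -1)), Rational(1, 2)) = Pow(Add(-2487, Rational(1, 1632)), Rational(1, 2)) = Pow(Rational(-4058783, 1632), Rational(1, 2)) = Mul(Rational(1, 408), I, Pow(413995866, Rational(1, 2))) ≈ Mul(49.870, I))
Add(S, Mul(-1, Y)) = Add(Rational(-1, 3), Mul(-1, Mul(Rational(1, 408), I, Pow(413995866, Rational(1, 2))))) = Add(Rational(-1, 3), Mul(Rational(-1, 408), I, Pow(413995866, Rational(1, 2))))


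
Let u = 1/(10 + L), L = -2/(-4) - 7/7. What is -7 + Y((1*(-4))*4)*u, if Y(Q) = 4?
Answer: -125/19 ≈ -6.5789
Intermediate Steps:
L = -½ (L = -2*(-¼) - 7*⅐ = ½ - 1 = -½ ≈ -0.50000)
u = 2/19 (u = 1/(10 - ½) = 1/(19/2) = 2/19 ≈ 0.10526)
-7 + Y((1*(-4))*4)*u = -7 + 4*(2/19) = -7 + 8/19 = -125/19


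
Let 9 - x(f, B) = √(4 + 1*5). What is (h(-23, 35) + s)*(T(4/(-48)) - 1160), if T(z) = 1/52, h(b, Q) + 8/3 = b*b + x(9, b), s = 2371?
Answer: -20206865/6 ≈ -3.3678e+6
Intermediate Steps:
x(f, B) = 6 (x(f, B) = 9 - √(4 + 1*5) = 9 - √(4 + 5) = 9 - √9 = 9 - 1*3 = 9 - 3 = 6)
h(b, Q) = 10/3 + b² (h(b, Q) = -8/3 + (b*b + 6) = -8/3 + (b² + 6) = -8/3 + (6 + b²) = 10/3 + b²)
T(z) = 1/52
(h(-23, 35) + s)*(T(4/(-48)) - 1160) = ((10/3 + (-23)²) + 2371)*(1/52 - 1160) = ((10/3 + 529) + 2371)*(-60319/52) = (1597/3 + 2371)*(-60319/52) = (8710/3)*(-60319/52) = -20206865/6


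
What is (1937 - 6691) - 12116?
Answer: -16870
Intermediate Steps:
(1937 - 6691) - 12116 = -4754 - 12116 = -16870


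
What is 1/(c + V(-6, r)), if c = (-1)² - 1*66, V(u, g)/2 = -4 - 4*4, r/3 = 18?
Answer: -1/105 ≈ -0.0095238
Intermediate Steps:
r = 54 (r = 3*18 = 54)
V(u, g) = -40 (V(u, g) = 2*(-4 - 4*4) = 2*(-4 - 16) = 2*(-20) = -40)
c = -65 (c = 1 - 66 = -65)
1/(c + V(-6, r)) = 1/(-65 - 40) = 1/(-105) = -1/105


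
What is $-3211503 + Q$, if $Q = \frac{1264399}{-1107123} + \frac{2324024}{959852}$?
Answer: $- \frac{20809634785500106}{6479720889} \approx -3.2115 \cdot 10^{6}$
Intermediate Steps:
$Q = \frac{8288686061}{6479720889}$ ($Q = 1264399 \left(- \frac{1}{1107123}\right) + 2324024 \cdot \frac{1}{959852} = - \frac{30839}{27003} + \frac{581006}{239963} = \frac{8288686061}{6479720889} \approx 1.2792$)
$-3211503 + Q = -3211503 + \frac{8288686061}{6479720889} = - \frac{20809634785500106}{6479720889}$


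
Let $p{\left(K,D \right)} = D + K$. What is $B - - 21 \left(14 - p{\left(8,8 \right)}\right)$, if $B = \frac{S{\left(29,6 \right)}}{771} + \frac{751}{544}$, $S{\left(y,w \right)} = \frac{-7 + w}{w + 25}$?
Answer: $- \frac{528140941}{13002144} \approx -40.62$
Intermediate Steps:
$S{\left(y,w \right)} = \frac{-7 + w}{25 + w}$
$B = \frac{17949107}{13002144}$ ($B = \frac{\frac{1}{25 + 6} \left(-7 + 6\right)}{771} + \frac{751}{544} = \frac{1}{31} \left(-1\right) \frac{1}{771} + 751 \cdot \frac{1}{544} = \frac{1}{31} \left(-1\right) \frac{1}{771} + \frac{751}{544} = \left(- \frac{1}{31}\right) \frac{1}{771} + \frac{751}{544} = - \frac{1}{23901} + \frac{751}{544} = \frac{17949107}{13002144} \approx 1.3805$)
$B - - 21 \left(14 - p{\left(8,8 \right)}\right) = \frac{17949107}{13002144} - - 21 \left(14 - \left(8 + 8\right)\right) = \frac{17949107}{13002144} - - 21 \left(14 - 16\right) = \frac{17949107}{13002144} - \left(-21\right) \left(-2\right) = \frac{17949107}{13002144} - 42 = - \frac{528140941}{13002144}$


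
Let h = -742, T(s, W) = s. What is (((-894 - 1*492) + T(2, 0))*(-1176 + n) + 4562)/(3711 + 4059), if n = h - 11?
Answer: 1337149/3885 ≈ 344.18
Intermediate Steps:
n = -753 (n = -742 - 11 = -753)
(((-894 - 1*492) + T(2, 0))*(-1176 + n) + 4562)/(3711 + 4059) = (((-894 - 1*492) + 2)*(-1176 - 753) + 4562)/(3711 + 4059) = (((-894 - 492) + 2)*(-1929) + 4562)/7770 = ((-1386 + 2)*(-1929) + 4562)*(1/7770) = (-1384*(-1929) + 4562)*(1/7770) = (2669736 + 4562)*(1/7770) = 2674298*(1/7770) = 1337149/3885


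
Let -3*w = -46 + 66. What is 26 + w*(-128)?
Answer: 2638/3 ≈ 879.33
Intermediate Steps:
w = -20/3 (w = -(-46 + 66)/3 = -⅓*20 = -20/3 ≈ -6.6667)
26 + w*(-128) = 26 - 20/3*(-128) = 26 + 2560/3 = 2638/3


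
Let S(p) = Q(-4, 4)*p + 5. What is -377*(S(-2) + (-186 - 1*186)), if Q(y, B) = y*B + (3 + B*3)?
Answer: 137605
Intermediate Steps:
Q(y, B) = 3 + 3*B + B*y (Q(y, B) = B*y + (3 + 3*B) = 3 + 3*B + B*y)
S(p) = 5 - p (S(p) = (3 + 3*4 + 4*(-4))*p + 5 = (3 + 12 - 16)*p + 5 = -p + 5 = 5 - p)
-377*(S(-2) + (-186 - 1*186)) = -377*((5 - 1*(-2)) + (-186 - 1*186)) = -377*((5 + 2) + (-186 - 186)) = -377*(7 - 372) = -377*(-365) = 137605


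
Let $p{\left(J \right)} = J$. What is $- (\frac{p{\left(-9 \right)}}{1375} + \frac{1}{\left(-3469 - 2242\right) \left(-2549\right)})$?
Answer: $\frac{131014676}{20016341125} \approx 0.0065454$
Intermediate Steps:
$- (\frac{p{\left(-9 \right)}}{1375} + \frac{1}{\left(-3469 - 2242\right) \left(-2549\right)}) = - (- \frac{9}{1375} + \frac{1}{\left(-3469 - 2242\right) \left(-2549\right)}) = - (\left(-9\right) \frac{1}{1375} + \frac{1}{-5711} \left(- \frac{1}{2549}\right)) = - (- \frac{9}{1375} - - \frac{1}{14557339}) = - (- \frac{9}{1375} + \frac{1}{14557339}) = \left(-1\right) \left(- \frac{131014676}{20016341125}\right) = \frac{131014676}{20016341125}$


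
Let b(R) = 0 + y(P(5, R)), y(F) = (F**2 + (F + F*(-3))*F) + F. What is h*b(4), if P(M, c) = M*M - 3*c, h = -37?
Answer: 5772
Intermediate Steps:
P(M, c) = M**2 - 3*c
y(F) = F - F**2 (y(F) = (F**2 + (F - 3*F)*F) + F = (F**2 + (-2*F)*F) + F = (F**2 - 2*F**2) + F = -F**2 + F = F - F**2)
b(R) = (-24 + 3*R)*(25 - 3*R) (b(R) = 0 + (5**2 - 3*R)*(1 - (5**2 - 3*R)) = 0 + (25 - 3*R)*(1 - (25 - 3*R)) = 0 + (25 - 3*R)*(1 + (-25 + 3*R)) = 0 + (25 - 3*R)*(-24 + 3*R) = 0 + (-24 + 3*R)*(25 - 3*R) = (-24 + 3*R)*(25 - 3*R))
h*b(4) = -37*(-600 - 9*4**2 + 147*4) = -37*(-600 - 9*16 + 588) = -37*(-600 - 144 + 588) = -37*(-156) = 5772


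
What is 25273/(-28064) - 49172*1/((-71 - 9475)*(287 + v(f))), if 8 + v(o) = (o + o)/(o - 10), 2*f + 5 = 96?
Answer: -2362486240955/2677783894752 ≈ -0.88225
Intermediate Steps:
f = 91/2 (f = -5/2 + (½)*96 = -5/2 + 48 = 91/2 ≈ 45.500)
v(o) = -8 + 2*o/(-10 + o) (v(o) = -8 + (o + o)/(o - 10) = -8 + (2*o)/(-10 + o) = -8 + 2*o/(-10 + o))
25273/(-28064) - 49172*1/((-71 - 9475)*(287 + v(f))) = 25273/(-28064) - 49172*1/((-71 - 9475)*(287 + 2*(40 - 3*91/2)/(-10 + 91/2))) = 25273*(-1/28064) - 49172*(-1/(9546*(287 + 2*(40 - 273/2)/(71/2)))) = -25273/28064 - 49172*(-1/(9546*(287 + 2*(2/71)*(-193/2)))) = -25273/28064 - 49172*(-1/(9546*(287 - 386/71))) = -25273/28064 - 49172/((-9546*19991/71)) = -25273/28064 - 49172/(-190834086/71) = -25273/28064 - 49172*(-71/190834086) = -25273/28064 + 1745606/95417043 = -2362486240955/2677783894752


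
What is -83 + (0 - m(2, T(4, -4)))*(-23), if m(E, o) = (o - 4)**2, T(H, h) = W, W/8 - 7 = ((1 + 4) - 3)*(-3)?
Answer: 285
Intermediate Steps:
W = 8 (W = 56 + 8*(((1 + 4) - 3)*(-3)) = 56 + 8*((5 - 3)*(-3)) = 56 + 8*(2*(-3)) = 56 + 8*(-6) = 56 - 48 = 8)
T(H, h) = 8
m(E, o) = (-4 + o)**2
-83 + (0 - m(2, T(4, -4)))*(-23) = -83 + (0 - (-4 + 8)**2)*(-23) = -83 + (0 - 1*4**2)*(-23) = -83 + (0 - 1*16)*(-23) = -83 + (0 - 16)*(-23) = -83 - 16*(-23) = -83 + 368 = 285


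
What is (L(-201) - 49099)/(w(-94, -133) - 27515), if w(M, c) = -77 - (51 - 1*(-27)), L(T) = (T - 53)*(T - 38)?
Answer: -11607/27670 ≈ -0.41948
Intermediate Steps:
L(T) = (-53 + T)*(-38 + T)
w(M, c) = -155 (w(M, c) = -77 - (51 + 27) = -77 - 1*78 = -77 - 78 = -155)
(L(-201) - 49099)/(w(-94, -133) - 27515) = ((2014 + (-201)**2 - 91*(-201)) - 49099)/(-155 - 27515) = ((2014 + 40401 + 18291) - 49099)/(-27670) = (60706 - 49099)*(-1/27670) = 11607*(-1/27670) = -11607/27670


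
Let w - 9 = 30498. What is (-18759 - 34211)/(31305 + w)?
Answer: -26485/30906 ≈ -0.85695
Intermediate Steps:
w = 30507 (w = 9 + 30498 = 30507)
(-18759 - 34211)/(31305 + w) = (-18759 - 34211)/(31305 + 30507) = -52970/61812 = -52970*1/61812 = -26485/30906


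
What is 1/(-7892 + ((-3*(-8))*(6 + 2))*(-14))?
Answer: -1/10580 ≈ -9.4518e-5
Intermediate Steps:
1/(-7892 + ((-3*(-8))*(6 + 2))*(-14)) = 1/(-7892 + (24*8)*(-14)) = 1/(-7892 + 192*(-14)) = 1/(-7892 - 2688) = 1/(-10580) = -1/10580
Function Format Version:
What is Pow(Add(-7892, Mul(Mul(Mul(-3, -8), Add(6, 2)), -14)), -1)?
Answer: Rational(-1, 10580) ≈ -9.4518e-5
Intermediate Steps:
Pow(Add(-7892, Mul(Mul(Mul(-3, -8), Add(6, 2)), -14)), -1) = Pow(Add(-7892, Mul(Mul(24, 8), -14)), -1) = Pow(Add(-7892, Mul(192, -14)), -1) = Pow(Add(-7892, -2688), -1) = Pow(-10580, -1) = Rational(-1, 10580)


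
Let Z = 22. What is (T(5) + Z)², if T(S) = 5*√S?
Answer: 609 + 220*√5 ≈ 1100.9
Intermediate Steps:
(T(5) + Z)² = (5*√5 + 22)² = (22 + 5*√5)²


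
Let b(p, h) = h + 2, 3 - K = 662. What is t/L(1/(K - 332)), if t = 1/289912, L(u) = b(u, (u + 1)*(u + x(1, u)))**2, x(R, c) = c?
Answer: 964483090561/1116207064404261088 ≈ 8.6407e-7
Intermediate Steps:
K = -659 (K = 3 - 1*662 = 3 - 662 = -659)
b(p, h) = 2 + h
L(u) = (2 + 2*u*(1 + u))**2 (L(u) = (2 + (u + 1)*(u + u))**2 = (2 + (1 + u)*(2*u))**2 = (2 + 2*u*(1 + u))**2)
t = 1/289912 ≈ 3.4493e-6
t/L(1/(K - 332)) = 1/(289912*((4*(1 + 1/(-659 - 332) + (1/(-659 - 332))**2)**2))) = 1/(289912*((4*(1 + 1/(-991) + (1/(-991))**2)**2))) = 1/(289912*((4*(1 - 1/991 + (-1/991)**2)**2))) = 1/(289912*((4*(1 - 1/991 + 1/982081)**2))) = 1/(289912*((4*(981091/982081)**2))) = 1/(289912*((4*(962539550281/964483090561)))) = 1/(289912*(3850158201124/964483090561)) = (1/289912)*(964483090561/3850158201124) = 964483090561/1116207064404261088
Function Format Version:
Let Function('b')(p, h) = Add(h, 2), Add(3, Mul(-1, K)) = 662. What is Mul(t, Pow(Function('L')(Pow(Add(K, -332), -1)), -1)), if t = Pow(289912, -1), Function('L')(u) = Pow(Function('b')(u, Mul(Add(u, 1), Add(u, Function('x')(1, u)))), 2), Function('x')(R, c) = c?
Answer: Rational(964483090561, 1116207064404261088) ≈ 8.6407e-7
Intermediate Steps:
K = -659 (K = Add(3, Mul(-1, 662)) = Add(3, -662) = -659)
Function('b')(p, h) = Add(2, h)
Function('L')(u) = Pow(Add(2, Mul(2, u, Add(1, u))), 2) (Function('L')(u) = Pow(Add(2, Mul(Add(u, 1), Add(u, u))), 2) = Pow(Add(2, Mul(Add(1, u), Mul(2, u))), 2) = Pow(Add(2, Mul(2, u, Add(1, u))), 2))
t = Rational(1, 289912) ≈ 3.4493e-6
Mul(t, Pow(Function('L')(Pow(Add(K, -332), -1)), -1)) = Mul(Rational(1, 289912), Pow(Mul(4, Pow(Add(1, Pow(Add(-659, -332), -1), Pow(Pow(Add(-659, -332), -1), 2)), 2)), -1)) = Mul(Rational(1, 289912), Pow(Mul(4, Pow(Add(1, Pow(-991, -1), Pow(Pow(-991, -1), 2)), 2)), -1)) = Mul(Rational(1, 289912), Pow(Mul(4, Pow(Add(1, Rational(-1, 991), Pow(Rational(-1, 991), 2)), 2)), -1)) = Mul(Rational(1, 289912), Pow(Mul(4, Pow(Add(1, Rational(-1, 991), Rational(1, 982081)), 2)), -1)) = Mul(Rational(1, 289912), Pow(Mul(4, Pow(Rational(981091, 982081), 2)), -1)) = Mul(Rational(1, 289912), Pow(Mul(4, Rational(962539550281, 964483090561)), -1)) = Mul(Rational(1, 289912), Pow(Rational(3850158201124, 964483090561), -1)) = Mul(Rational(1, 289912), Rational(964483090561, 3850158201124)) = Rational(964483090561, 1116207064404261088)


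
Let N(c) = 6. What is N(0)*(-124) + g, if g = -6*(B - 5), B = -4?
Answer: -690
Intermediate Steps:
g = 54 (g = -6*(-4 - 5) = -6*(-9) = 54)
N(0)*(-124) + g = 6*(-124) + 54 = -744 + 54 = -690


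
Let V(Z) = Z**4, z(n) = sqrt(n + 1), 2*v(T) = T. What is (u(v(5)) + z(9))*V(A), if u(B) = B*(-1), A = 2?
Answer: -40 + 16*sqrt(10) ≈ 10.596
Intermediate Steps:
v(T) = T/2
z(n) = sqrt(1 + n)
u(B) = -B
(u(v(5)) + z(9))*V(A) = (-5/2 + sqrt(1 + 9))*2**4 = (-1*5/2 + sqrt(10))*16 = (-5/2 + sqrt(10))*16 = -40 + 16*sqrt(10)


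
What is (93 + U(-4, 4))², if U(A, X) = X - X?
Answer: 8649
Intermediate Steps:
U(A, X) = 0
(93 + U(-4, 4))² = (93 + 0)² = 93² = 8649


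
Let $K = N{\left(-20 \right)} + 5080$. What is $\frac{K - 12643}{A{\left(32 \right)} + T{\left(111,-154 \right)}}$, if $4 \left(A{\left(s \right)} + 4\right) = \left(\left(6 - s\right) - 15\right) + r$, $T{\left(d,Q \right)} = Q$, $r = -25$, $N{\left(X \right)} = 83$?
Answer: $\frac{14960}{349} \approx 42.865$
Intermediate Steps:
$A{\left(s \right)} = - \frac{25}{2} - \frac{s}{4}$ ($A{\left(s \right)} = -4 + \frac{\left(\left(6 - s\right) - 15\right) - 25}{4} = -4 + \frac{\left(-9 - s\right) - 25}{4} = -4 + \frac{-34 - s}{4} = -4 - \left(\frac{17}{2} + \frac{s}{4}\right) = - \frac{25}{2} - \frac{s}{4}$)
$K = 5163$ ($K = 83 + 5080 = 5163$)
$\frac{K - 12643}{A{\left(32 \right)} + T{\left(111,-154 \right)}} = \frac{5163 - 12643}{\left(- \frac{25}{2} - 8\right) - 154} = - \frac{7480}{\left(- \frac{25}{2} - 8\right) - 154} = - \frac{7480}{- \frac{41}{2} - 154} = - \frac{7480}{- \frac{349}{2}} = \left(-7480\right) \left(- \frac{2}{349}\right) = \frac{14960}{349}$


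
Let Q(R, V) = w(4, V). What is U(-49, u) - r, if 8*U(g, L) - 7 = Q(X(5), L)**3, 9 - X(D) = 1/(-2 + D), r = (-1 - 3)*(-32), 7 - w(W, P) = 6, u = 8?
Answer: -127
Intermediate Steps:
w(W, P) = 1 (w(W, P) = 7 - 1*6 = 7 - 6 = 1)
r = 128 (r = -4*(-32) = 128)
X(D) = 9 - 1/(-2 + D)
Q(R, V) = 1
U(g, L) = 1 (U(g, L) = 7/8 + (1/8)*1**3 = 7/8 + (1/8)*1 = 7/8 + 1/8 = 1)
U(-49, u) - r = 1 - 1*128 = 1 - 128 = -127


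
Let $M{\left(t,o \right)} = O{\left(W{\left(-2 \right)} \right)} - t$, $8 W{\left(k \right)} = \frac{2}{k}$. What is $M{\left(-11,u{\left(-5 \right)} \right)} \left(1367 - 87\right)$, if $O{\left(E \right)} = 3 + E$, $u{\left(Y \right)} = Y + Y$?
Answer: $17760$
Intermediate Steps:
$u{\left(Y \right)} = 2 Y$
$W{\left(k \right)} = \frac{1}{4 k}$ ($W{\left(k \right)} = \frac{2 \frac{1}{k}}{8} = \frac{1}{4 k}$)
$M{\left(t,o \right)} = \frac{23}{8} - t$ ($M{\left(t,o \right)} = \left(3 + \frac{1}{4 \left(-2\right)}\right) - t = \left(3 + \frac{1}{4} \left(- \frac{1}{2}\right)\right) - t = \left(3 - \frac{1}{8}\right) - t = \frac{23}{8} - t$)
$M{\left(-11,u{\left(-5 \right)} \right)} \left(1367 - 87\right) = \left(\frac{23}{8} - -11\right) \left(1367 - 87\right) = \left(\frac{23}{8} + 11\right) 1280 = \frac{111}{8} \cdot 1280 = 17760$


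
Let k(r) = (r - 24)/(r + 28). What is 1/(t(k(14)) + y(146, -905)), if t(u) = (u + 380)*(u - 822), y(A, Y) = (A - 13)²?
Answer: -441/129903476 ≈ -3.3948e-6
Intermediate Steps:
y(A, Y) = (-13 + A)²
k(r) = (-24 + r)/(28 + r)
t(u) = (-822 + u)*(380 + u) (t(u) = (380 + u)*(-822 + u) = (-822 + u)*(380 + u))
1/(t(k(14)) + y(146, -905)) = 1/((-312360 + ((-24 + 14)/(28 + 14))² - 442*(-24 + 14)/(28 + 14)) + (-13 + 146)²) = 1/((-312360 + (-10/42)² - 442*(-10)/42) + 133²) = 1/((-312360 + ((1/42)*(-10))² - 221*(-10)/21) + 17689) = 1/((-312360 + (-5/21)² - 442*(-5/21)) + 17689) = 1/((-312360 + 25/441 + 2210/21) + 17689) = 1/(-137704325/441 + 17689) = 1/(-129903476/441) = -441/129903476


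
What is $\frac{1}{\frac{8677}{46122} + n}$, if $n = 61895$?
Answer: $\frac{46122}{2854729867} \approx 1.6156 \cdot 10^{-5}$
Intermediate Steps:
$\frac{1}{\frac{8677}{46122} + n} = \frac{1}{\frac{8677}{46122} + 61895} = \frac{1}{\frac{2854729867}{46122}} = \frac{46122}{2854729867}$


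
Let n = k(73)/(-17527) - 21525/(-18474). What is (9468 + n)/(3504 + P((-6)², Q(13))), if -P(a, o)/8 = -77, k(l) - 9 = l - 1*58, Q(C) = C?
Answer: 1022018834921/444676815920 ≈ 2.2983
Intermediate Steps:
k(l) = -49 + l (k(l) = 9 + (l - 1*58) = 9 + (l - 58) = 9 + (-58 + l) = -49 + l)
n = 125608433/107931266 (n = (-49 + 73)/(-17527) - 21525/(-18474) = 24*(-1/17527) - 21525*(-1/18474) = -24/17527 + 7175/6158 = 125608433/107931266 ≈ 1.1638)
P(a, o) = 616 (P(a, o) = -8*(-77) = 616)
(9468 + n)/(3504 + P((-6)², Q(13))) = (9468 + 125608433/107931266)/(3504 + 616) = (1022018834921/107931266)/4120 = (1022018834921/107931266)*(1/4120) = 1022018834921/444676815920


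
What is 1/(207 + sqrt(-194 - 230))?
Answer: 207/43273 - 2*I*sqrt(106)/43273 ≈ 0.0047836 - 0.00047585*I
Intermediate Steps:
1/(207 + sqrt(-194 - 230)) = 1/(207 + sqrt(-424)) = 1/(207 + 2*I*sqrt(106))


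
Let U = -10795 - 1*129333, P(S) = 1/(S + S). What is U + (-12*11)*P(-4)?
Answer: -280223/2 ≈ -1.4011e+5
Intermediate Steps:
P(S) = 1/(2*S)
U = -140128 (U = -10795 - 129333 = -140128)
U + (-12*11)*P(-4) = -140128 + (-12*11)*((½)/(-4)) = -140128 - 66*(-1)/4 = -140128 - 132*(-⅛) = -140128 + 33/2 = -280223/2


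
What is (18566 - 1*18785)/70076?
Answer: -219/70076 ≈ -0.0031252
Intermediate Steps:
(18566 - 1*18785)/70076 = (18566 - 18785)*(1/70076) = -219*1/70076 = -219/70076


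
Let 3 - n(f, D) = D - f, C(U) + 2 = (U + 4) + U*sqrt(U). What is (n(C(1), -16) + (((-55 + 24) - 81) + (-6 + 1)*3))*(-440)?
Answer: 45760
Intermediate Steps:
C(U) = 2 + U + U**(3/2) (C(U) = -2 + ((U + 4) + U*sqrt(U)) = -2 + ((4 + U) + U**(3/2)) = -2 + (4 + U + U**(3/2)) = 2 + U + U**(3/2))
n(f, D) = 3 + f - D (n(f, D) = 3 - (D - f) = 3 + (f - D) = 3 + f - D)
(n(C(1), -16) + (((-55 + 24) - 81) + (-6 + 1)*3))*(-440) = ((3 + (2 + 1 + 1**(3/2)) - 1*(-16)) + (((-55 + 24) - 81) + (-6 + 1)*3))*(-440) = ((3 + (2 + 1 + 1) + 16) + ((-31 - 81) - 5*3))*(-440) = ((3 + 4 + 16) + (-112 - 15))*(-440) = (23 - 127)*(-440) = -104*(-440) = 45760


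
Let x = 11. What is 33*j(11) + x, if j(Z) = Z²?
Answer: 4004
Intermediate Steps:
33*j(11) + x = 33*11² + 11 = 33*121 + 11 = 3993 + 11 = 4004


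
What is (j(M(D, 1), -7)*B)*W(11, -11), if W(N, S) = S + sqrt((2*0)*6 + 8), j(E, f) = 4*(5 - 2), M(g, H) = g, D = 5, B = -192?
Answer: 25344 - 4608*sqrt(2) ≈ 18827.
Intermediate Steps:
j(E, f) = 12 (j(E, f) = 4*3 = 12)
W(N, S) = S + 2*sqrt(2) (W(N, S) = S + sqrt(0*6 + 8) = S + sqrt(0 + 8) = S + sqrt(8) = S + 2*sqrt(2))
(j(M(D, 1), -7)*B)*W(11, -11) = (12*(-192))*(-11 + 2*sqrt(2)) = -2304*(-11 + 2*sqrt(2)) = 25344 - 4608*sqrt(2)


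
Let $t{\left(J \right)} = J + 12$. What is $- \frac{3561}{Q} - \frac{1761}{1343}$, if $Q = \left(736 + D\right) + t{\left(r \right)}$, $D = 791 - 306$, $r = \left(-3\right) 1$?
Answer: $- \frac{2316151}{550630} \approx -4.2064$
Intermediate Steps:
$r = -3$
$t{\left(J \right)} = 12 + J$
$D = 485$
$Q = 1230$ ($Q = \left(736 + 485\right) + \left(12 - 3\right) = 1221 + 9 = 1230$)
$- \frac{3561}{Q} - \frac{1761}{1343} = - \frac{3561}{1230} - \frac{1761}{1343} = \left(-3561\right) \frac{1}{1230} - \frac{1761}{1343} = - \frac{1187}{410} - \frac{1761}{1343} = - \frac{2316151}{550630}$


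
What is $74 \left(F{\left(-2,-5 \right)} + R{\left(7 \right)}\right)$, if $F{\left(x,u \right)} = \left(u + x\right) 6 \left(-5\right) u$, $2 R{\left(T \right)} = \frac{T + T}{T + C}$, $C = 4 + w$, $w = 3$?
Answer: $-77663$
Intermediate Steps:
$C = 7$ ($C = 4 + 3 = 7$)
$R{\left(T \right)} = \frac{T}{7 + T}$ ($R{\left(T \right)} = \frac{\left(T + T\right) \frac{1}{T + 7}}{2} = \frac{2 T \frac{1}{7 + T}}{2} = \frac{T}{7 + T}$)
$F{\left(x,u \right)} = - 30 u \left(u + x\right)$ ($F{\left(x,u \right)} = \left(u + x\right) \left(- 30 u\right) = - 30 u \left(u + x\right)$)
$74 \left(F{\left(-2,-5 \right)} + R{\left(7 \right)}\right) = 74 \left(\left(-30\right) \left(-5\right) \left(-5 - 2\right) + \frac{7}{7 + 7}\right) = 74 \left(\left(-30\right) \left(-5\right) \left(-7\right) + \frac{7}{14}\right) = 74 \left(-1050 + 7 \cdot \frac{1}{14}\right) = 74 \left(-1050 + \frac{1}{2}\right) = 74 \left(- \frac{2099}{2}\right) = -77663$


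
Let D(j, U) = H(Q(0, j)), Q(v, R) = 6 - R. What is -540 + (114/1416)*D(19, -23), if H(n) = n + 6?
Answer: -127573/236 ≈ -540.56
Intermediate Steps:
H(n) = 6 + n
D(j, U) = 12 - j (D(j, U) = 6 + (6 - j) = 12 - j)
-540 + (114/1416)*D(19, -23) = -540 + (114/1416)*(12 - 1*19) = -540 + (114*(1/1416))*(12 - 19) = -540 + (19/236)*(-7) = -540 - 133/236 = -127573/236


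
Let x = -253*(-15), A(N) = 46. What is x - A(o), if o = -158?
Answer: 3749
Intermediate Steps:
x = 3795
x - A(o) = 3795 - 1*46 = 3795 - 46 = 3749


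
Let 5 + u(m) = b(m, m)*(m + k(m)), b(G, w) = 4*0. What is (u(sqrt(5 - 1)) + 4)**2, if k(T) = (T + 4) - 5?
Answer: 1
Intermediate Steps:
b(G, w) = 0
k(T) = -1 + T (k(T) = (4 + T) - 5 = -1 + T)
u(m) = -5 (u(m) = -5 + 0*(m + (-1 + m)) = -5 + 0*(-1 + 2*m) = -5 + 0 = -5)
(u(sqrt(5 - 1)) + 4)**2 = (-5 + 4)**2 = (-1)**2 = 1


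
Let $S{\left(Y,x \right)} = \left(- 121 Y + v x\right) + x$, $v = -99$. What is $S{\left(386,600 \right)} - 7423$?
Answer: $-112929$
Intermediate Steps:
$S{\left(Y,x \right)} = - 121 Y - 98 x$ ($S{\left(Y,x \right)} = \left(- 121 Y - 99 x\right) + x = - 121 Y - 98 x$)
$S{\left(386,600 \right)} - 7423 = \left(\left(-121\right) 386 - 58800\right) - 7423 = \left(-46706 - 58800\right) - 7423 = -105506 - 7423 = -112929$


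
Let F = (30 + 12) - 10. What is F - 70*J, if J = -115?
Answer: 8082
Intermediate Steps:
F = 32 (F = 42 - 10 = 32)
F - 70*J = 32 - 70*(-115) = 32 + 8050 = 8082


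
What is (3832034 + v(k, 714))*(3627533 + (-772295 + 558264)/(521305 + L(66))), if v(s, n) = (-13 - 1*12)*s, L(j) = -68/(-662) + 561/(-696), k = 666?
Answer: 554060079587141920511304/40031999551 ≈ 1.3840e+13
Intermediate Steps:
L(j) = -54009/76792 (L(j) = -68*(-1/662) + 561*(-1/696) = 34/331 - 187/232 = -54009/76792)
v(s, n) = -25*s (v(s, n) = (-13 - 12)*s = -25*s)
(3832034 + v(k, 714))*(3627533 + (-772295 + 558264)/(521305 + L(66))) = (3832034 - 25*666)*(3627533 + (-772295 + 558264)/(521305 - 54009/76792)) = (3832034 - 16650)*(3627533 - 214031/40031999551/76792) = 3815384*(3627533 - 214031*76792/40031999551) = 3815384*(3627533 - 16435868552/40031999551) = 3815384*(145217382991369131/40031999551) = 554060079587141920511304/40031999551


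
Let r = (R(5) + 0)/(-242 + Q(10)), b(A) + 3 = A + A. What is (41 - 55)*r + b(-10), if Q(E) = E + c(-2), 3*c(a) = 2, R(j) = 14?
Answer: -7687/347 ≈ -22.153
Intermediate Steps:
b(A) = -3 + 2*A (b(A) = -3 + (A + A) = -3 + 2*A)
c(a) = ⅔ (c(a) = (⅓)*2 = ⅔)
Q(E) = ⅔ + E (Q(E) = E + ⅔ = ⅔ + E)
r = -21/347 (r = (14 + 0)/(-242 + (⅔ + 10)) = 14/(-242 + 32/3) = 14/(-694/3) = 14*(-3/694) = -21/347 ≈ -0.060519)
(41 - 55)*r + b(-10) = (41 - 55)*(-21/347) + (-3 + 2*(-10)) = -14*(-21/347) + (-3 - 20) = 294/347 - 23 = -7687/347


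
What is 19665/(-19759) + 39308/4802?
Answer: 341127721/47441359 ≈ 7.1905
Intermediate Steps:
19665/(-19759) + 39308/4802 = 19665*(-1/19759) + 39308*(1/4802) = -19665/19759 + 19654/2401 = 341127721/47441359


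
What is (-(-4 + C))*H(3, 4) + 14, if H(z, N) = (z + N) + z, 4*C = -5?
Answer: 133/2 ≈ 66.500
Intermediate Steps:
C = -5/4 (C = (¼)*(-5) = -5/4 ≈ -1.2500)
H(z, N) = N + 2*z (H(z, N) = (N + z) + z = N + 2*z)
(-(-4 + C))*H(3, 4) + 14 = (-(-4 - 5/4))*(4 + 2*3) + 14 = (-1*(-21/4))*(4 + 6) + 14 = (21/4)*10 + 14 = 105/2 + 14 = 133/2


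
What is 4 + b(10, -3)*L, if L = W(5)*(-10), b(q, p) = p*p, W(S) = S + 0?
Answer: -446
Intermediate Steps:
W(S) = S
b(q, p) = p**2
L = -50 (L = 5*(-10) = -50)
4 + b(10, -3)*L = 4 + (-3)**2*(-50) = 4 + 9*(-50) = 4 - 450 = -446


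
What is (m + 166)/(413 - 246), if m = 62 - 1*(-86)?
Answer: 314/167 ≈ 1.8802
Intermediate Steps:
m = 148 (m = 62 + 86 = 148)
(m + 166)/(413 - 246) = (148 + 166)/(413 - 246) = 314/167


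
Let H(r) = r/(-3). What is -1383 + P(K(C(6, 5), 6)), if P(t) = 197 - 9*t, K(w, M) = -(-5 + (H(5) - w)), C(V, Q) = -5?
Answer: -1201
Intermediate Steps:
H(r) = -r/3 (H(r) = r*(-⅓) = -r/3)
K(w, M) = 20/3 + w (K(w, M) = -(-5 + (-⅓*5 - w)) = -(-5 + (-5/3 - w)) = -(-20/3 - w) = 20/3 + w)
-1383 + P(K(C(6, 5), 6)) = -1383 + (197 - 9*(20/3 - 5)) = -1383 + (197 - 9*5/3) = -1383 + (197 - 15) = -1383 + 182 = -1201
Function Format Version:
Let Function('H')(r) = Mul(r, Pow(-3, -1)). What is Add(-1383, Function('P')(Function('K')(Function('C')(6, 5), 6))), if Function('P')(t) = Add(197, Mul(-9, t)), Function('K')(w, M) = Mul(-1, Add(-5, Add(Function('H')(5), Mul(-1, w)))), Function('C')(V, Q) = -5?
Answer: -1201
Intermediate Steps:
Function('H')(r) = Mul(Rational(-1, 3), r) (Function('H')(r) = Mul(r, Rational(-1, 3)) = Mul(Rational(-1, 3), r))
Function('K')(w, M) = Add(Rational(20, 3), w) (Function('K')(w, M) = Mul(-1, Add(-5, Add(Mul(Rational(-1, 3), 5), Mul(-1, w)))) = Mul(-1, Add(-5, Add(Rational(-5, 3), Mul(-1, w)))) = Mul(-1, Add(Rational(-20, 3), Mul(-1, w))) = Add(Rational(20, 3), w))
Add(-1383, Function('P')(Function('K')(Function('C')(6, 5), 6))) = Add(-1383, Add(197, Mul(-9, Add(Rational(20, 3), -5)))) = Add(-1383, Add(197, Mul(-9, Rational(5, 3)))) = Add(-1383, Add(197, -15)) = Add(-1383, 182) = -1201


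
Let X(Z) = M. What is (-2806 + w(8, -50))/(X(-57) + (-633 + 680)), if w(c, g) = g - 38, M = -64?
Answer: 2894/17 ≈ 170.24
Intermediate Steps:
w(c, g) = -38 + g
X(Z) = -64
(-2806 + w(8, -50))/(X(-57) + (-633 + 680)) = (-2806 + (-38 - 50))/(-64 + (-633 + 680)) = (-2806 - 88)/(-64 + 47) = -2894/(-17) = -2894*(-1/17) = 2894/17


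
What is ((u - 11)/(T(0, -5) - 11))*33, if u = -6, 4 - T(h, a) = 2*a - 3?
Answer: -187/2 ≈ -93.500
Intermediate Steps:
T(h, a) = 7 - 2*a (T(h, a) = 4 - (2*a - 3) = 4 - (-3 + 2*a) = 4 + (3 - 2*a) = 7 - 2*a)
((u - 11)/(T(0, -5) - 11))*33 = ((-6 - 11)/((7 - 2*(-5)) - 11))*33 = -17/((7 + 10) - 11)*33 = -17/(17 - 11)*33 = -17/6*33 = -187/2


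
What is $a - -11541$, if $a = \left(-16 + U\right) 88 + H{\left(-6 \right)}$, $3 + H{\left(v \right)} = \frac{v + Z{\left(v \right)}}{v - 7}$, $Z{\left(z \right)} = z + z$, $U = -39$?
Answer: $\frac{87092}{13} \approx 6699.4$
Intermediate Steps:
$Z{\left(z \right)} = 2 z$
$H{\left(v \right)} = -3 + \frac{3 v}{-7 + v}$ ($H{\left(v \right)} = -3 + \frac{v + 2 v}{v - 7} = -3 + \frac{3 v}{-7 + v}$)
$a = - \frac{62941}{13}$ ($a = \left(-16 - 39\right) 88 + \frac{21}{-7 - 6} = \left(-55\right) 88 + \frac{21}{-13} = -4840 + 21 \left(- \frac{1}{13}\right) = -4840 - \frac{21}{13} = - \frac{62941}{13} \approx -4841.6$)
$a - -11541 = - \frac{62941}{13} - -11541 = - \frac{62941}{13} + 11541 = \frac{87092}{13}$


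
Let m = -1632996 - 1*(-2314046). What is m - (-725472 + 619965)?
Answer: 786557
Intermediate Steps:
m = 681050 (m = -1632996 + 2314046 = 681050)
m - (-725472 + 619965) = 681050 - (-725472 + 619965) = 681050 - 1*(-105507) = 681050 + 105507 = 786557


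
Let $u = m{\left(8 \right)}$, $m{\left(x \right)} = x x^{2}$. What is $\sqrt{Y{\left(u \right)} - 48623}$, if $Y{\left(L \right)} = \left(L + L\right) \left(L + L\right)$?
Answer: $\sqrt{999953} \approx 999.98$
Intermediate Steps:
$m{\left(x \right)} = x^{3}$
$u = 512$ ($u = 8^{3} = 512$)
$Y{\left(L \right)} = 4 L^{2}$ ($Y{\left(L \right)} = 2 L 2 L = 4 L^{2}$)
$\sqrt{Y{\left(u \right)} - 48623} = \sqrt{4 \cdot 512^{2} - 48623} = \sqrt{4 \cdot 262144 - 48623} = \sqrt{1048576 - 48623} = \sqrt{999953}$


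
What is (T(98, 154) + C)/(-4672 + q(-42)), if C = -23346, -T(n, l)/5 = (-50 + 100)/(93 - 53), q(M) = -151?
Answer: 93409/19292 ≈ 4.8419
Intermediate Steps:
T(n, l) = -25/4 (T(n, l) = -5*(-50 + 100)/(93 - 53) = -250/40 = -5*5/4 = -25/4)
(T(98, 154) + C)/(-4672 + q(-42)) = (-25/4 - 23346)/(-4672 - 151) = -93409/4/(-4823) = -93409/4*(-1/4823) = 93409/19292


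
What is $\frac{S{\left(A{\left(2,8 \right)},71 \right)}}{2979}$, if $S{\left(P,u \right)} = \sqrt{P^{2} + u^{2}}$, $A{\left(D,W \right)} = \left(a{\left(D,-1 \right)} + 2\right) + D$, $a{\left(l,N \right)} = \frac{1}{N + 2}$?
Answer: $\frac{\sqrt{5066}}{2979} \approx 0.023893$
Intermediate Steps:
$a{\left(l,N \right)} = \frac{1}{2 + N}$
$A{\left(D,W \right)} = 3 + D$ ($A{\left(D,W \right)} = \left(\frac{1}{2 - 1} + 2\right) + D = \left(1^{-1} + 2\right) + D = \left(1 + 2\right) + D = 3 + D$)
$\frac{S{\left(A{\left(2,8 \right)},71 \right)}}{2979} = \frac{\sqrt{\left(3 + 2\right)^{2} + 71^{2}}}{2979} = \sqrt{5^{2} + 5041} \cdot \frac{1}{2979} = \sqrt{25 + 5041} \cdot \frac{1}{2979} = \sqrt{5066} \cdot \frac{1}{2979} = \frac{\sqrt{5066}}{2979}$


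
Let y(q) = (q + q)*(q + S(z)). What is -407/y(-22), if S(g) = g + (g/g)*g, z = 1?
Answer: -37/80 ≈ -0.46250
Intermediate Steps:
S(g) = 2*g (S(g) = g + 1*g = g + g = 2*g)
y(q) = 2*q*(2 + q) (y(q) = (q + q)*(q + 2*1) = (2*q)*(q + 2) = (2*q)*(2 + q) = 2*q*(2 + q))
-407/y(-22) = -407*(-1/(44*(2 - 22))) = -407/(2*(-22)*(-20)) = -407/880 = -407*1/880 = -37/80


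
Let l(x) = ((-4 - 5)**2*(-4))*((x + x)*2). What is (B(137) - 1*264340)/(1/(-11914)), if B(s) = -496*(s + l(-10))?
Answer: 80544025128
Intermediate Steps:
l(x) = -1296*x (l(x) = ((-9)**2*(-4))*((2*x)*2) = (81*(-4))*(4*x) = -1296*x)
B(s) = -6428160 - 496*s (B(s) = -496*(s - 1296*(-10)) = -496*(s + 12960) = -496*(12960 + s) = -6428160 - 496*s)
(B(137) - 1*264340)/(1/(-11914)) = ((-6428160 - 496*137) - 1*264340)/(1/(-11914)) = ((-6428160 - 67952) - 264340)/(-1/11914) = (-6496112 - 264340)*(-11914) = -6760452*(-11914) = 80544025128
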